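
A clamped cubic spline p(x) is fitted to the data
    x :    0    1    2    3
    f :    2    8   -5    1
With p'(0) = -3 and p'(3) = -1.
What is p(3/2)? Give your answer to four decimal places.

Put M_i = p'' at the i-th knot. Here h = (1, 1, 1) and Δ = (6, -13, 6), so the interior equations h_(i-1)·M_(i-1) + 2(h_(i-1)+h_i)·M_i + h_i·M_(i+1) = 6(Δ_i − Δ_(i-1)) read
  1·M_0 + 4·M_1 + 1·M_2 = 6(Δ_1 - Δ_0) = -114
  1·M_1 + 4·M_2 + 1·M_3 = 6(Δ_2 - Δ_1) = 114
Clamped end conditions give two more equations: 2h_0·M_0 + h_0·M_1 = 6(Δ_0 - p'(0)) = 54 and h_2·M_2 + 2h_2·M_3 = 6(p'(3) - Δ_2) = -42.
Hence M_0 = 824/15, M_1 = -838/15, M_2 = 818/15, M_3 = -724/15.
On [1, 2], p(x) = 8 - 52/15·(x - 1) - 419/15·(x - 1)² + 92/5·(x - 1)³.
With (x - 1) = 1/2: p(3/2) = 19/12.

1.5833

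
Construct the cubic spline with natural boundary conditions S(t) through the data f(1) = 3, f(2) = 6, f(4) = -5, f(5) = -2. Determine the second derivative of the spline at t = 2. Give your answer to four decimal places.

Write M_i for S''(x_i). With h_i = 1, 2, 1 and divided differences Δ_i = 3, -11/2, 3, the continuity of S' gives the tridiagonal system
  1·M_0 + 6·M_1 + 2·M_2 = 6(Δ_1 - Δ_0) = -51
  2·M_1 + 6·M_2 + 1·M_3 = 6(Δ_2 - Δ_1) = 51
Natural end conditions: M_0 = M_3 = 0.
Hence M_0 = 0, M_1 = -51/4, M_2 = 51/4, M_3 = 0.

-12.7500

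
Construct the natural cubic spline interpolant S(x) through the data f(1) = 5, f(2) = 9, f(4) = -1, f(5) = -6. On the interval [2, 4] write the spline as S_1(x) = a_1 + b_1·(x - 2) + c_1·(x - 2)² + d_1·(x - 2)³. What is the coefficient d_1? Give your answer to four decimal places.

1.1250

Put m_i = S'' at the i-th knot. Here h = (1, 2, 1) and Δ = (4, -5, -5), so the interior equations h_(i-1)·m_(i-1) + 2(h_(i-1)+h_i)·m_i + h_i·m_(i+1) = 6(Δ_i − Δ_(i-1)) read
  1·m_0 + 6·m_1 + 2·m_2 = 6(Δ_1 - Δ_0) = -54
  2·m_1 + 6·m_2 + 1·m_3 = 6(Δ_2 - Δ_1) = 0
Natural end conditions: m_0 = m_3 = 0.
Forward elimination and back-substitution give m_0 = 0, m_1 = -81/8, m_2 = 27/8, m_3 = 0.
On [2, 4], with S_1(x) = a_1 + b_1·(x - 2) + c_1·(x - 2)² + d_1·(x - 2)³: c_1 = m_1/2 = -81/16, d_1 = (m_2 - m_1)/(6h_1) = 9/8, b_1 = Δ_1 - h_1(2m_1 + m_2)/6 = 5/8.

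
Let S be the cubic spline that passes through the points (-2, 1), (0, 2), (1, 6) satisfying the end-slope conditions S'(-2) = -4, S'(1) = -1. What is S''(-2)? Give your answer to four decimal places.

With σ_i denoting the second derivative at x_i, h_i = 2, 1, and Δ_i = (y_(i+1) − y_i)/h_i = 1/2, 4:
  2·σ_0 + 6·σ_1 + 1·σ_2 = 6(Δ_1 - Δ_0) = 21
Clamped end conditions give two more equations: 2h_0·σ_0 + h_0·σ_1 = 6(Δ_0 - S'(-2)) = 27 and h_1·σ_1 + 2h_1·σ_2 = 6(S'(1) - Δ_1) = -30.
Solving: σ_0 = 17/4, σ_1 = 5, σ_2 = -35/2.

4.2500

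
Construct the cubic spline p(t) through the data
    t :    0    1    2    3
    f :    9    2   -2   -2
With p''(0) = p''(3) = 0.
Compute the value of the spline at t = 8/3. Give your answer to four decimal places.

-2.2568

With σ_i denoting the second derivative at x_i, h_i = 1, 1, 1, and Δ_i = (y_(i+1) − y_i)/h_i = -7, -4, 0:
  1·σ_0 + 4·σ_1 + 1·σ_2 = 6(Δ_1 - Δ_0) = 18
  1·σ_1 + 4·σ_2 + 1·σ_3 = 6(Δ_2 - Δ_1) = 24
Natural end conditions: σ_0 = σ_3 = 0.
Solving: σ_0 = 0, σ_1 = 16/5, σ_2 = 26/5, σ_3 = 0.
On [2, 3], p(t) = -2 - 26/15·(t - 2) + 13/5·(t - 2)² - 13/15·(t - 2)³.
With (t - 2) = 2/3: p(8/3) = -914/405.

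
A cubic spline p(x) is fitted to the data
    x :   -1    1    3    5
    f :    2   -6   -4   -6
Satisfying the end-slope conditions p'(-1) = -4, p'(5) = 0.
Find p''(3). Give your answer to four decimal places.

Let σ_i = p''(x_i). Step sizes h_i = 2, 2, 2; slopes of the chords Δ_i = (y_(i+1) - y_i)/h_i = -4, 1, -1.
  2·σ_0 + 8·σ_1 + 2·σ_2 = 6(Δ_1 - Δ_0) = 30
  2·σ_1 + 8·σ_2 + 2·σ_3 = 6(Δ_2 - Δ_1) = -12
Clamped end conditions give two more equations: 2h_0·σ_0 + h_0·σ_1 = 6(Δ_0 - p'(-1)) = 0 and h_2·σ_2 + 2h_2·σ_3 = 6(p'(5) - Δ_2) = 6.
Solving the tridiagonal system: σ_0 = -8/3, σ_1 = 16/3, σ_2 = -11/3, σ_3 = 10/3.

-3.6667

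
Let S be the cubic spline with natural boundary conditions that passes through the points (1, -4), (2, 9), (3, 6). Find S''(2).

-24

Put m_i = S'' at the i-th knot. Here h = (1, 1) and Δ = (13, -3), so the interior equations h_(i-1)·m_(i-1) + 2(h_(i-1)+h_i)·m_i + h_i·m_(i+1) = 6(Δ_i − Δ_(i-1)) read
  1·m_0 + 4·m_1 + 1·m_2 = 6(Δ_1 - Δ_0) = -96
Natural end conditions: m_0 = m_2 = 0.
Solving the tridiagonal system: m_0 = 0, m_1 = -24, m_2 = 0.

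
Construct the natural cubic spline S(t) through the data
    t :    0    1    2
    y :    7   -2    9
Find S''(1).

With m_i denoting the second derivative at x_i, h_i = 1, 1, and Δ_i = (y_(i+1) − y_i)/h_i = -9, 11:
  1·m_0 + 4·m_1 + 1·m_2 = 6(Δ_1 - Δ_0) = 120
Natural end conditions: m_0 = m_2 = 0.
Hence m_0 = 0, m_1 = 30, m_2 = 0.

30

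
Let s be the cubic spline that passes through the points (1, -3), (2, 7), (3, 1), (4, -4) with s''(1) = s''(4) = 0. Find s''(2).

-26

With M_i denoting the second derivative at x_i, h_i = 1, 1, 1, and Δ_i = (y_(i+1) − y_i)/h_i = 10, -6, -5:
  1·M_0 + 4·M_1 + 1·M_2 = 6(Δ_1 - Δ_0) = -96
  1·M_1 + 4·M_2 + 1·M_3 = 6(Δ_2 - Δ_1) = 6
Natural end conditions: M_0 = M_3 = 0.
Solving the tridiagonal system: M_0 = 0, M_1 = -26, M_2 = 8, M_3 = 0.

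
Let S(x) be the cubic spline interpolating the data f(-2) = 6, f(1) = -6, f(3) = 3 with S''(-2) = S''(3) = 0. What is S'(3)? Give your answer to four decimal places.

6.2000

Let M_i = S''(x_i). Step sizes h_i = 3, 2; slopes of the chords Δ_i = (y_(i+1) - y_i)/h_i = -4, 9/2.
  3·M_0 + 10·M_1 + 2·M_2 = 6(Δ_1 - Δ_0) = 51
Natural end conditions: M_0 = M_2 = 0.
Forward elimination and back-substitution give M_0 = 0, M_1 = 51/10, M_2 = 0.
On [1, 3], S'(x) = b_1 + 2c_1·(x - 1) + 3d_1·(x - 1)² with b_1 = Δ_1 - h_1(2M_1 + M_2)/6 = 11/10, c_1 = M_1/2 = 51/20, d_1 = (M_2 - M_1)/(6h_1) = -17/40. So S'(3) = 31/5.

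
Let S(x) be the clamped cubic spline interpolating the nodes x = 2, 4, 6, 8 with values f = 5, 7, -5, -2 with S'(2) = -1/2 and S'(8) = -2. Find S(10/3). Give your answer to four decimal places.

7.3259

Let σ_i = S''(x_i). Step sizes h_i = 2, 2, 2; slopes of the chords Δ_i = (y_(i+1) - y_i)/h_i = 1, -6, 3/2.
  2·σ_0 + 8·σ_1 + 2·σ_2 = 6(Δ_1 - Δ_0) = -42
  2·σ_1 + 8·σ_2 + 2·σ_3 = 6(Δ_2 - Δ_1) = 45
Clamped end conditions give two more equations: 2h_0·σ_0 + h_0·σ_1 = 6(Δ_0 - S'(2)) = 9 and h_2·σ_2 + 2h_2·σ_3 = 6(S'(8) - Δ_2) = -21.
Hence σ_0 = 71/10, σ_1 = -97/10, σ_2 = 107/10, σ_3 = -53/5.
On [2, 4], S(x) = 5 - 1/2·(x - 2) + 71/20·(x - 2)² - 7/5·(x - 2)³.
With (x - 2) = 4/3: S(10/3) = 989/135.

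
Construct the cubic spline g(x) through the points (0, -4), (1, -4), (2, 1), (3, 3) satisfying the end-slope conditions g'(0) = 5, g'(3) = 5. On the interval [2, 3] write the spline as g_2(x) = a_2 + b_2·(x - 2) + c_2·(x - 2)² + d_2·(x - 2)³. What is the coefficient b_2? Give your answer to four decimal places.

3.6000

Put σ_i = g'' at the i-th knot. Here h = (1, 1, 1) and Δ = (0, 5, 2), so the interior equations h_(i-1)·σ_(i-1) + 2(h_(i-1)+h_i)·σ_i + h_i·σ_(i+1) = 6(Δ_i − Δ_(i-1)) read
  1·σ_0 + 4·σ_1 + 1·σ_2 = 6(Δ_1 - Δ_0) = 30
  1·σ_1 + 4·σ_2 + 1·σ_3 = 6(Δ_2 - Δ_1) = -18
Clamped end conditions give two more equations: 2h_0·σ_0 + h_0·σ_1 = 6(Δ_0 - g'(0)) = -30 and h_2·σ_2 + 2h_2·σ_3 = 6(g'(3) - Δ_2) = 18.
Hence σ_0 = -116/5, σ_1 = 82/5, σ_2 = -62/5, σ_3 = 76/5.
On [2, 3], with g_2(x) = a_2 + b_2·(x - 2) + c_2·(x - 2)² + d_2·(x - 2)³: c_2 = σ_2/2 = -31/5, d_2 = (σ_3 - σ_2)/(6h_2) = 23/5, b_2 = Δ_2 - h_2(2σ_2 + σ_3)/6 = 18/5.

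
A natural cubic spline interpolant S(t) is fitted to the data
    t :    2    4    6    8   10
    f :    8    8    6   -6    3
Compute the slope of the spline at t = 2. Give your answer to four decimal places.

-0.2768

Write M_i for S''(x_i). With h_i = 2, 2, 2, 2 and divided differences Δ_i = 0, -1, -6, 9/2, the continuity of S' gives the tridiagonal system
  2·M_0 + 8·M_1 + 2·M_2 = 6(Δ_1 - Δ_0) = -6
  2·M_1 + 8·M_2 + 2·M_3 = 6(Δ_2 - Δ_1) = -30
  2·M_2 + 8·M_3 + 2·M_4 = 6(Δ_3 - Δ_2) = 63
Natural end conditions: M_0 = M_4 = 0.
Solving the tridiagonal system: M_0 = 0, M_1 = 93/112, M_2 = -177/28, M_3 = 1059/112, M_4 = 0.
On [2, 4], S'(t) = b_0 + 2c_0·(t - 2) + 3d_0·(t - 2)² with b_0 = Δ_0 - h_0(2M_0 + M_1)/6 = -31/112, c_0 = M_0/2 = 0, d_0 = (M_1 - M_0)/(6h_0) = 31/448. So S'(2) = -31/112.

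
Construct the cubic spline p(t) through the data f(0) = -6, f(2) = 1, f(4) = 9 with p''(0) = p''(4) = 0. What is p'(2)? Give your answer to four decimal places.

3.7500

With σ_i denoting the second derivative at x_i, h_i = 2, 2, and Δ_i = (y_(i+1) − y_i)/h_i = 7/2, 4:
  2·σ_0 + 8·σ_1 + 2·σ_2 = 6(Δ_1 - Δ_0) = 3
Natural end conditions: σ_0 = σ_2 = 0.
Solving the tridiagonal system: σ_0 = 0, σ_1 = 3/8, σ_2 = 0.
On [2, 4], p'(t) = b_1 + 2c_1·(t - 2) + 3d_1·(t - 2)² with b_1 = Δ_1 - h_1(2σ_1 + σ_2)/6 = 15/4, c_1 = σ_1/2 = 3/16, d_1 = (σ_2 - σ_1)/(6h_1) = -1/32. So p'(2) = 15/4.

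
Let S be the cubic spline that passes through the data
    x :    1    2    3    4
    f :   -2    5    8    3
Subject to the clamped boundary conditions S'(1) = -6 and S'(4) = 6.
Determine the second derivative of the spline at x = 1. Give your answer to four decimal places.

45.2000

Put σ_i = S'' at the i-th knot. Here h = (1, 1, 1) and Δ = (7, 3, -5), so the interior equations h_(i-1)·σ_(i-1) + 2(h_(i-1)+h_i)·σ_i + h_i·σ_(i+1) = 6(Δ_i − Δ_(i-1)) read
  1·σ_0 + 4·σ_1 + 1·σ_2 = 6(Δ_1 - Δ_0) = -24
  1·σ_1 + 4·σ_2 + 1·σ_3 = 6(Δ_2 - Δ_1) = -48
Clamped end conditions give two more equations: 2h_0·σ_0 + h_0·σ_1 = 6(Δ_0 - S'(1)) = 78 and h_2·σ_2 + 2h_2·σ_3 = 6(S'(4) - Δ_2) = 66.
Hence σ_0 = 226/5, σ_1 = -62/5, σ_2 = -98/5, σ_3 = 214/5.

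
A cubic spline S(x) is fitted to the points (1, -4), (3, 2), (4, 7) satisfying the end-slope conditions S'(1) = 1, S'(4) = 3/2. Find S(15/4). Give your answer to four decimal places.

Let σ_i = S''(x_i). Step sizes h_i = 2, 1; slopes of the chords Δ_i = (y_(i+1) - y_i)/h_i = 3, 5.
  2·σ_0 + 6·σ_1 + 1·σ_2 = 6(Δ_1 - Δ_0) = 12
Clamped end conditions give two more equations: 2h_0·σ_0 + h_0·σ_1 = 6(Δ_0 - S'(1)) = 12 and h_1·σ_1 + 2h_1·σ_2 = 6(S'(4) - Δ_1) = -21.
Hence σ_0 = 7/6, σ_1 = 11/3, σ_2 = -37/3.
On [3, 4], S(x) = 2 + 35/6·(x - 3) + 11/6·(x - 3)² - 8/3·(x - 3)³.
With (x - 3) = 3/4: S(15/4) = 201/32.

6.2813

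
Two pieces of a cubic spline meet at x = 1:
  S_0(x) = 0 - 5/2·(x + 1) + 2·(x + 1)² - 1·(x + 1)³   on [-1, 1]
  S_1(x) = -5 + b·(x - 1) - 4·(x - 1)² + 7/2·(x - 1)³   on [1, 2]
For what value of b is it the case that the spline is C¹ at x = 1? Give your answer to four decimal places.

S_0'(x) = -5/2 + 4·(x + 1) - 3·(x + 1)², so S_0'(1) = -13/2. On the right, S_1'(1) = b, so b = -13/2.

-6.5000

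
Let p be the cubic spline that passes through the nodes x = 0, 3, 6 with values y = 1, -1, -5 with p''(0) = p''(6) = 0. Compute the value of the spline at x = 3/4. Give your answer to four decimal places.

Let σ_i = p''(x_i). Step sizes h_i = 3, 3; slopes of the chords Δ_i = (y_(i+1) - y_i)/h_i = -2/3, -4/3.
  3·σ_0 + 12·σ_1 + 3·σ_2 = 6(Δ_1 - Δ_0) = -4
Natural end conditions: σ_0 = σ_2 = 0.
Solving: σ_0 = 0, σ_1 = -1/3, σ_2 = 0.
On [0, 3], p(x) = 1 - 1/2·x + 0·x² - 1/54·x³.
With x = 3/4: p(3/4) = 79/128.

0.6172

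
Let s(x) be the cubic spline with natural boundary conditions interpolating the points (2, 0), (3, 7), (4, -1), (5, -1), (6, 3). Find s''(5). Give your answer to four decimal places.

1.3929

Put M_i = s'' at the i-th knot. Here h = (1, 1, 1, 1) and Δ = (7, -8, 0, 4), so the interior equations h_(i-1)·M_(i-1) + 2(h_(i-1)+h_i)·M_i + h_i·M_(i+1) = 6(Δ_i − Δ_(i-1)) read
  1·M_0 + 4·M_1 + 1·M_2 = 6(Δ_1 - Δ_0) = -90
  1·M_1 + 4·M_2 + 1·M_3 = 6(Δ_2 - Δ_1) = 48
  1·M_2 + 4·M_3 + 1·M_4 = 6(Δ_3 - Δ_2) = 24
Natural end conditions: M_0 = M_4 = 0.
Forward elimination and back-substitution give M_0 = 0, M_1 = -759/28, M_2 = 129/7, M_3 = 39/28, M_4 = 0.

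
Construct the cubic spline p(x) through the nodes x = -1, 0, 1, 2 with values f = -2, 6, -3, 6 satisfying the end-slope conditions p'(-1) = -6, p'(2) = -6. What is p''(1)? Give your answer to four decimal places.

Put σ_i = p'' at the i-th knot. Here h = (1, 1, 1) and Δ = (8, -9, 9), so the interior equations h_(i-1)·σ_(i-1) + 2(h_(i-1)+h_i)·σ_i + h_i·σ_(i+1) = 6(Δ_i − Δ_(i-1)) read
  1·σ_0 + 4·σ_1 + 1·σ_2 = 6(Δ_1 - Δ_0) = -102
  1·σ_1 + 4·σ_2 + 1·σ_3 = 6(Δ_2 - Δ_1) = 108
Clamped end conditions give two more equations: 2h_0·σ_0 + h_0·σ_1 = 6(Δ_0 - p'(-1)) = 84 and h_2·σ_2 + 2h_2·σ_3 = 6(p'(2) - Δ_2) = -90.
Hence σ_0 = 356/5, σ_1 = -292/5, σ_2 = 302/5, σ_3 = -376/5.

60.4000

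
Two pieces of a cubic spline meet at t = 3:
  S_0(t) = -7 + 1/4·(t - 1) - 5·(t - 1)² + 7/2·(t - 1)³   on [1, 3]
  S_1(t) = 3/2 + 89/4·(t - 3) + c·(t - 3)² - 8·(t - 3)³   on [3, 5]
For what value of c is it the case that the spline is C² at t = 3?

S_0''(t) = -10 + 21·(t - 1), so S_0''(3) = 32. On the right, S_1''(3) = 2c, so c = 16.

16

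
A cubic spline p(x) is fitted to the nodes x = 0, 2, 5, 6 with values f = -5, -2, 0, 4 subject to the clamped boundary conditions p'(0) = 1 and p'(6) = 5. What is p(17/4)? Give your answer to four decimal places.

Write M_i for p''(x_i). With h_i = 2, 3, 1 and divided differences Δ_i = 3/2, 2/3, 4, the continuity of p' gives the tridiagonal system
  2·M_0 + 10·M_1 + 3·M_2 = 6(Δ_1 - Δ_0) = -5
  3·M_1 + 8·M_2 + 1·M_3 = 6(Δ_2 - Δ_1) = 20
Clamped end conditions give two more equations: 2h_0·M_0 + h_0·M_1 = 6(Δ_0 - p'(0)) = 3 and h_2·M_2 + 2h_2·M_3 = 6(p'(6) - Δ_2) = 6.
Hence M_0 = 125/78, M_1 = -133/78, M_2 = 115/39, M_3 = 119/78.
On [2, 5], p(x) = -2 + 35/39·(x - 2) - 133/156·(x - 2)² + 121/468·(x - 2)³.
With (x - 2) = 9/4: p(17/4) = -4499/3328.

-1.3519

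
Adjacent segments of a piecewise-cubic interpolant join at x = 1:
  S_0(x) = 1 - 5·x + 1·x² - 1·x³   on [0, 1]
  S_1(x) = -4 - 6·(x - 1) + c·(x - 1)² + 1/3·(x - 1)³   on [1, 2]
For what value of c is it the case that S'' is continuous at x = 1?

-2

S_0''(x) = 2 - 6·x, so S_0''(1) = -4. On the right, S_1''(1) = 2c, so c = -2.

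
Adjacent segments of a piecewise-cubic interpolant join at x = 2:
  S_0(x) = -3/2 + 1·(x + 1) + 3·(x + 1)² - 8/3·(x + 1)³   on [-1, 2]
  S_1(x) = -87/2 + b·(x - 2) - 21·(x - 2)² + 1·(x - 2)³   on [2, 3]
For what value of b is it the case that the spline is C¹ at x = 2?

S_0'(x) = 1 + 6·(x + 1) - 8·(x + 1)², so S_0'(2) = -53. On the right, S_1'(2) = b, so b = -53.

-53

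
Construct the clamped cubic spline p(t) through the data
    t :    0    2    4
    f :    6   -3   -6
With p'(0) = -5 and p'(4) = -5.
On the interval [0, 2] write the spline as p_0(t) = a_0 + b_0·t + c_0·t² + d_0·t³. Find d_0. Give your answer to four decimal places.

0.5000

Let M_i = p''(x_i). Step sizes h_i = 2, 2; slopes of the chords Δ_i = (y_(i+1) - y_i)/h_i = -9/2, -3/2.
  2·M_0 + 8·M_1 + 2·M_2 = 6(Δ_1 - Δ_0) = 18
Clamped end conditions give two more equations: 2h_0·M_0 + h_0·M_1 = 6(Δ_0 - p'(0)) = 3 and h_1·M_1 + 2h_1·M_2 = 6(p'(4) - Δ_1) = -21.
Hence M_0 = -3/2, M_1 = 9/2, M_2 = -15/2.
On [0, 2], with p_0(t) = a_0 + b_0·t + c_0·t² + d_0·t³: c_0 = M_0/2 = -3/4, d_0 = (M_1 - M_0)/(6h_0) = 1/2, b_0 = Δ_0 - h_0(2M_0 + M_1)/6 = -5.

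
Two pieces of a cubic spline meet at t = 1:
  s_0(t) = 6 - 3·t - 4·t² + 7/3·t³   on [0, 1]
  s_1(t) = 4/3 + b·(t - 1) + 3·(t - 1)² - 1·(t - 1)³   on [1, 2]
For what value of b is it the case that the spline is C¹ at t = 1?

-4

s_0'(t) = -3 - 8·t + 7·t², so s_0'(1) = -4. On the right, s_1'(1) = b, so b = -4.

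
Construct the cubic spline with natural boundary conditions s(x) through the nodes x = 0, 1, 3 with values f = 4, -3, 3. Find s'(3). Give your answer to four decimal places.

6.3333

With M_i denoting the second derivative at x_i, h_i = 1, 2, and Δ_i = (y_(i+1) − y_i)/h_i = -7, 3:
  1·M_0 + 6·M_1 + 2·M_2 = 6(Δ_1 - Δ_0) = 60
Natural end conditions: M_0 = M_2 = 0.
Solving the tridiagonal system: M_0 = 0, M_1 = 10, M_2 = 0.
On [1, 3], s'(x) = b_1 + 2c_1·(x - 1) + 3d_1·(x - 1)² with b_1 = Δ_1 - h_1(2M_1 + M_2)/6 = -11/3, c_1 = M_1/2 = 5, d_1 = (M_2 - M_1)/(6h_1) = -5/6. So s'(3) = 19/3.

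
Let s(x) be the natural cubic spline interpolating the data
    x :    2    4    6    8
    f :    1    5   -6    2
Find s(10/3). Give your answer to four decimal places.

Write σ_i for s''(x_i). With h_i = 2, 2, 2 and divided differences Δ_i = 2, -11/2, 4, the continuity of s' gives the tridiagonal system
  2·σ_0 + 8·σ_1 + 2·σ_2 = 6(Δ_1 - Δ_0) = -45
  2·σ_1 + 8·σ_2 + 2·σ_3 = 6(Δ_2 - Δ_1) = 57
Natural end conditions: σ_0 = σ_3 = 0.
Hence σ_0 = 0, σ_1 = -79/10, σ_2 = 91/10, σ_3 = 0.
On [2, 4], s(x) = 1 + 139/30·(x - 2) + 0·(x - 2)² - 79/120·(x - 2)³.
With (x - 2) = 4/3: s(10/3) = 455/81.

5.6173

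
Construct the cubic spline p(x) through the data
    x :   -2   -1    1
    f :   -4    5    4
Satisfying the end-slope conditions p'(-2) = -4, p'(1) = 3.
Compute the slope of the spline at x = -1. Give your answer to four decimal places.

9.5833

Write σ_i for p''(x_i). With h_i = 1, 2 and divided differences Δ_i = 9, -1/2, the continuity of p' gives the tridiagonal system
  1·σ_0 + 6·σ_1 + 2·σ_2 = 6(Δ_1 - Δ_0) = -57
Clamped end conditions give two more equations: 2h_0·σ_0 + h_0·σ_1 = 6(Δ_0 - p'(-2)) = 78 and h_1·σ_1 + 2h_1·σ_2 = 6(p'(1) - Δ_1) = 21.
Forward elimination and back-substitution give σ_0 = 305/6, σ_1 = -71/3, σ_2 = 205/12.
On [-1, 1], p'(x) = b_1 + 2c_1·(x + 1) + 3d_1·(x + 1)² with b_1 = Δ_1 - h_1(2σ_1 + σ_2)/6 = 115/12, c_1 = σ_1/2 = -71/6, d_1 = (σ_2 - σ_1)/(6h_1) = 163/48. So p'(-1) = 115/12.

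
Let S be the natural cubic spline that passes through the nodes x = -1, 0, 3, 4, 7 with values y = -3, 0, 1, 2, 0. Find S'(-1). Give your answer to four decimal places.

Let M_i = S''(x_i). Step sizes h_i = 1, 3, 1, 3; slopes of the chords Δ_i = (y_(i+1) - y_i)/h_i = 3, 1/3, 1, -2/3.
  1·M_0 + 8·M_1 + 3·M_2 = 6(Δ_1 - Δ_0) = -16
  3·M_1 + 8·M_2 + 1·M_3 = 6(Δ_2 - Δ_1) = 4
  1·M_2 + 8·M_3 + 3·M_4 = 6(Δ_3 - Δ_2) = -10
Natural end conditions: M_0 = M_4 = 0.
Solving the tridiagonal system: M_0 = 0, M_1 = -21/8, M_2 = 5/3, M_3 = -35/24, M_4 = 0.
On [-1, 0], S'(x) = b_0 + 2c_0·(x + 1) + 3d_0·(x + 1)² with b_0 = Δ_0 - h_0(2M_0 + M_1)/6 = 55/16, c_0 = M_0/2 = 0, d_0 = (M_1 - M_0)/(6h_0) = -7/16. So S'(-1) = 55/16.

3.4375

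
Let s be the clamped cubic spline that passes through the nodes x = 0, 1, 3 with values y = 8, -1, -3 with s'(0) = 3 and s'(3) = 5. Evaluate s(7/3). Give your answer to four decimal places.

-5.6420

Let M_i = s''(x_i). Step sizes h_i = 1, 2; slopes of the chords Δ_i = (y_(i+1) - y_i)/h_i = -9, -1.
  1·M_0 + 6·M_1 + 2·M_2 = 6(Δ_1 - Δ_0) = 48
Clamped end conditions give two more equations: 2h_0·M_0 + h_0·M_1 = 6(Δ_0 - s'(0)) = -72 and h_1·M_1 + 2h_1·M_2 = 6(s'(3) - Δ_1) = 36.
Solving the tridiagonal system: M_0 = -130/3, M_1 = 44/3, M_2 = 5/3.
On [1, 3], s(x) = -1 - 34/3·(x - 1) + 22/3·(x - 1)² - 13/12·(x - 1)³.
With (x - 1) = 4/3: s(7/3) = -457/81.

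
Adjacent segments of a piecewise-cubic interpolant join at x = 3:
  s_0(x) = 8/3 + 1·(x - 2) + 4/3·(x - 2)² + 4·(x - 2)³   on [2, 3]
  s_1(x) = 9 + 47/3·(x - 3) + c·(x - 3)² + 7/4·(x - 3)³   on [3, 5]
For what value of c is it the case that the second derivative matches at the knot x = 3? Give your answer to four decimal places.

s_0''(x) = 8/3 + 24·(x - 2), so s_0''(3) = 80/3. On the right, s_1''(3) = 2c, so c = 40/3.

13.3333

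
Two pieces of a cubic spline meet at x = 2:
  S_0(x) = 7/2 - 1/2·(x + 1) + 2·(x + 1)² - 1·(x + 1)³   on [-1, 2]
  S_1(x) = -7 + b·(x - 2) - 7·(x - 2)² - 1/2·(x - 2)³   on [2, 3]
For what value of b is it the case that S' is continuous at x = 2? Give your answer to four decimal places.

S_0'(x) = -1/2 + 4·(x + 1) - 3·(x + 1)², so S_0'(2) = -31/2. On the right, S_1'(2) = b, so b = -31/2.

-15.5000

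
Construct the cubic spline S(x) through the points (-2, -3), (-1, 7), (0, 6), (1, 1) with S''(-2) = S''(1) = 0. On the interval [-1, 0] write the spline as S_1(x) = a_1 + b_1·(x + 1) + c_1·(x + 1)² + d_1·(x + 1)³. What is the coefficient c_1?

-8

Write m_i for S''(x_i). With h_i = 1, 1, 1 and divided differences Δ_i = 10, -1, -5, the continuity of S' gives the tridiagonal system
  1·m_0 + 4·m_1 + 1·m_2 = 6(Δ_1 - Δ_0) = -66
  1·m_1 + 4·m_2 + 1·m_3 = 6(Δ_2 - Δ_1) = -24
Natural end conditions: m_0 = m_3 = 0.
Hence m_0 = 0, m_1 = -16, m_2 = -2, m_3 = 0.
On [-1, 0], with S_1(x) = a_1 + b_1·(x + 1) + c_1·(x + 1)² + d_1·(x + 1)³: c_1 = m_1/2 = -8, d_1 = (m_2 - m_1)/(6h_1) = 7/3, b_1 = Δ_1 - h_1(2m_1 + m_2)/6 = 14/3.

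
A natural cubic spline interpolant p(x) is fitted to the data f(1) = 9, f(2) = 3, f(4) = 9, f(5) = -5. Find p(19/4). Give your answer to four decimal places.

-0.6211

Write m_i for p''(x_i). With h_i = 1, 2, 1 and divided differences Δ_i = -6, 3, -14, the continuity of p' gives the tridiagonal system
  1·m_0 + 6·m_1 + 2·m_2 = 6(Δ_1 - Δ_0) = 54
  2·m_1 + 6·m_2 + 1·m_3 = 6(Δ_2 - Δ_1) = -102
Natural end conditions: m_0 = m_3 = 0.
Hence m_0 = 0, m_1 = 33/2, m_2 = -45/2, m_3 = 0.
On [4, 5], p(x) = 9 - 13/2·(x - 4) - 45/4·(x - 4)² + 15/4·(x - 4)³.
With (x - 4) = 3/4: p(19/4) = -159/256.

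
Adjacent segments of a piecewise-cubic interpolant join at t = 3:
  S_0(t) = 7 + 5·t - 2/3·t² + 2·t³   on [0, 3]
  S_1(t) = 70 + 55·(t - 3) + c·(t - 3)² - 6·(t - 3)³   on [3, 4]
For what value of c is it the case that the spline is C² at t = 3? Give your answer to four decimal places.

17.3333

S_0''(t) = -4/3 + 12·t, so S_0''(3) = 104/3. On the right, S_1''(3) = 2c, so c = 52/3.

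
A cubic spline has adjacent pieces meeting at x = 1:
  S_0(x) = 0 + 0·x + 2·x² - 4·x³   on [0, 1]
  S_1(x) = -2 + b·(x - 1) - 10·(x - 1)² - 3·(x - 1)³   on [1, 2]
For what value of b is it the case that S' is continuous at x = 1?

S_0'(x) = 0 + 4·x - 12·x², so S_0'(1) = -8. On the right, S_1'(1) = b, so b = -8.

-8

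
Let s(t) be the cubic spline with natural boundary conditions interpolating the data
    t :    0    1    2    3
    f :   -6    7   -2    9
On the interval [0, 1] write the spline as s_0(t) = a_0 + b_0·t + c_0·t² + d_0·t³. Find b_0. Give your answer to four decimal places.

20.2000

Put σ_i = s'' at the i-th knot. Here h = (1, 1, 1) and Δ = (13, -9, 11), so the interior equations h_(i-1)·σ_(i-1) + 2(h_(i-1)+h_i)·σ_i + h_i·σ_(i+1) = 6(Δ_i − Δ_(i-1)) read
  1·σ_0 + 4·σ_1 + 1·σ_2 = 6(Δ_1 - Δ_0) = -132
  1·σ_1 + 4·σ_2 + 1·σ_3 = 6(Δ_2 - Δ_1) = 120
Natural end conditions: σ_0 = σ_3 = 0.
Solving: σ_0 = 0, σ_1 = -216/5, σ_2 = 204/5, σ_3 = 0.
On [0, 1], with s_0(t) = a_0 + b_0·t + c_0·t² + d_0·t³: c_0 = σ_0/2 = 0, d_0 = (σ_1 - σ_0)/(6h_0) = -36/5, b_0 = Δ_0 - h_0(2σ_0 + σ_1)/6 = 101/5.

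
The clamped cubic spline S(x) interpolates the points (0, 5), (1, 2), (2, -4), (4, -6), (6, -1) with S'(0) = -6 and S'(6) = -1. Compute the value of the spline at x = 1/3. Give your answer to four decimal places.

Let m_i = S''(x_i). Step sizes h_i = 1, 1, 2, 2; slopes of the chords Δ_i = (y_(i+1) - y_i)/h_i = -3, -6, -1, 5/2.
  1·m_0 + 4·m_1 + 1·m_2 = 6(Δ_1 - Δ_0) = -18
  1·m_1 + 6·m_2 + 2·m_3 = 6(Δ_2 - Δ_1) = 30
  2·m_2 + 8·m_3 + 2·m_4 = 6(Δ_3 - Δ_2) = 21
Clamped end conditions give two more equations: 2h_0·m_0 + h_0·m_1 = 6(Δ_0 - S'(0)) = 18 and h_3·m_3 + 2h_3·m_4 = 6(S'(6) - Δ_3) = -21.
Solving: m_0 = 1147/84, m_1 = -391/42, m_2 = 67/12, m_3 = 61/21, m_4 = -563/84.
On [0, 1], S(x) = 5 - 6·x + 1147/168·x² - 643/168·x³.
With x = 1/3: S(1/3) = 8203/2268.

3.6168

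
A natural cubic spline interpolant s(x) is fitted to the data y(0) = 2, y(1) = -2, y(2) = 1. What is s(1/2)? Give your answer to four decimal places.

Write M_i for s''(x_i). With h_i = 1, 1 and divided differences Δ_i = -4, 3, the continuity of s' gives the tridiagonal system
  1·M_0 + 4·M_1 + 1·M_2 = 6(Δ_1 - Δ_0) = 42
Natural end conditions: M_0 = M_2 = 0.
Forward elimination and back-substitution give M_0 = 0, M_1 = 21/2, M_2 = 0.
On [0, 1], s(x) = 2 - 23/4·x + 0·x² + 7/4·x³.
With x = 1/2: s(1/2) = -21/32.

-0.6563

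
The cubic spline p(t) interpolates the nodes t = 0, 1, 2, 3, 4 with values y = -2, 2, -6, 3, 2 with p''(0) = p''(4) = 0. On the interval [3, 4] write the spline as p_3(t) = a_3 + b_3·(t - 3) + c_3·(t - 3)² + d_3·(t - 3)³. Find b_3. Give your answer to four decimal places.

7.2143

Put m_i = p'' at the i-th knot. Here h = (1, 1, 1, 1) and Δ = (4, -8, 9, -1), so the interior equations h_(i-1)·m_(i-1) + 2(h_(i-1)+h_i)·m_i + h_i·m_(i+1) = 6(Δ_i − Δ_(i-1)) read
  1·m_0 + 4·m_1 + 1·m_2 = 6(Δ_1 - Δ_0) = -72
  1·m_1 + 4·m_2 + 1·m_3 = 6(Δ_2 - Δ_1) = 102
  1·m_2 + 4·m_3 + 1·m_4 = 6(Δ_3 - Δ_2) = -60
Natural end conditions: m_0 = m_4 = 0.
Forward elimination and back-substitution give m_0 = 0, m_1 = -387/14, m_2 = 270/7, m_3 = -345/14, m_4 = 0.
On [3, 4], with p_3(t) = a_3 + b_3·(t - 3) + c_3·(t - 3)² + d_3·(t - 3)³: c_3 = m_3/2 = -345/28, d_3 = (m_4 - m_3)/(6h_3) = 115/28, b_3 = Δ_3 - h_3(2m_3 + m_4)/6 = 101/14.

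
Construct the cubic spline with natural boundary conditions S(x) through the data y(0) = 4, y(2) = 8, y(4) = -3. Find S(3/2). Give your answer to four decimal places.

8.2305

Put m_i = S'' at the i-th knot. Here h = (2, 2) and Δ = (2, -11/2), so the interior equations h_(i-1)·m_(i-1) + 2(h_(i-1)+h_i)·m_i + h_i·m_(i+1) = 6(Δ_i − Δ_(i-1)) read
  2·m_0 + 8·m_1 + 2·m_2 = 6(Δ_1 - Δ_0) = -45
Natural end conditions: m_0 = m_2 = 0.
Forward elimination and back-substitution give m_0 = 0, m_1 = -45/8, m_2 = 0.
On [0, 2], S(x) = 4 + 31/8·x + 0·x² - 15/32·x³.
With x = 3/2: S(3/2) = 2107/256.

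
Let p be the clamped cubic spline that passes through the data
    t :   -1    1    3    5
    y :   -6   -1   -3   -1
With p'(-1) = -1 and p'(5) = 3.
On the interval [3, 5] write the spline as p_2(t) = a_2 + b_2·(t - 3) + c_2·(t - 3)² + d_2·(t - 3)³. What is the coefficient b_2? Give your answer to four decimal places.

Write M_i for p''(x_i). With h_i = 2, 2, 2 and divided differences Δ_i = 5/2, -1, 1, the continuity of p' gives the tridiagonal system
  2·M_0 + 8·M_1 + 2·M_2 = 6(Δ_1 - Δ_0) = -21
  2·M_1 + 8·M_2 + 2·M_3 = 6(Δ_2 - Δ_1) = 12
Clamped end conditions give two more equations: 2h_0·M_0 + h_0·M_1 = 6(Δ_0 - p'(-1)) = 21 and h_2·M_2 + 2h_2·M_3 = 6(p'(5) - Δ_2) = 12.
Hence M_0 = 47/6, M_1 = -31/6, M_2 = 7/3, M_3 = 11/6.
On [3, 5], with p_2(t) = a_2 + b_2·(t - 3) + c_2·(t - 3)² + d_2·(t - 3)³: c_2 = M_2/2 = 7/6, d_2 = (M_3 - M_2)/(6h_2) = -1/24, b_2 = Δ_2 - h_2(2M_2 + M_3)/6 = -7/6.

-1.1667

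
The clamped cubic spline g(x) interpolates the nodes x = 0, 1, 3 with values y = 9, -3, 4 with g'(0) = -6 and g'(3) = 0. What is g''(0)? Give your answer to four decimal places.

Put M_i = g'' at the i-th knot. Here h = (1, 2) and Δ = (-12, 7/2), so the interior equations h_(i-1)·M_(i-1) + 2(h_(i-1)+h_i)·M_i + h_i·M_(i+1) = 6(Δ_i − Δ_(i-1)) read
  1·M_0 + 6·M_1 + 2·M_2 = 6(Δ_1 - Δ_0) = 93
Clamped end conditions give two more equations: 2h_0·M_0 + h_0·M_1 = 6(Δ_0 - g'(0)) = -36 and h_1·M_1 + 2h_1·M_2 = 6(g'(3) - Δ_1) = -21.
Solving the tridiagonal system: M_0 = -63/2, M_1 = 27, M_2 = -75/4.

-31.5000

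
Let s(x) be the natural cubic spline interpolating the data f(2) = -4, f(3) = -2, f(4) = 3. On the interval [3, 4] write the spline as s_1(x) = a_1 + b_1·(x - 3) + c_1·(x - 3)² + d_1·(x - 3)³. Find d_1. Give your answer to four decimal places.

Write m_i for s''(x_i). With h_i = 1, 1 and divided differences Δ_i = 2, 5, the continuity of s' gives the tridiagonal system
  1·m_0 + 4·m_1 + 1·m_2 = 6(Δ_1 - Δ_0) = 18
Natural end conditions: m_0 = m_2 = 0.
Solving the tridiagonal system: m_0 = 0, m_1 = 9/2, m_2 = 0.
On [3, 4], with s_1(x) = a_1 + b_1·(x - 3) + c_1·(x - 3)² + d_1·(x - 3)³: c_1 = m_1/2 = 9/4, d_1 = (m_2 - m_1)/(6h_1) = -3/4, b_1 = Δ_1 - h_1(2m_1 + m_2)/6 = 7/2.

-0.7500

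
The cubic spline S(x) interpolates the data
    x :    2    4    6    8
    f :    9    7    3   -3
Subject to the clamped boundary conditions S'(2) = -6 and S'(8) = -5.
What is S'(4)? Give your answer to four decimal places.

-0.1333

With σ_i denoting the second derivative at x_i, h_i = 2, 2, 2, and Δ_i = (y_(i+1) − y_i)/h_i = -1, -2, -3:
  2·σ_0 + 8·σ_1 + 2·σ_2 = 6(Δ_1 - Δ_0) = -6
  2·σ_1 + 8·σ_2 + 2·σ_3 = 6(Δ_2 - Δ_1) = -6
Clamped end conditions give two more equations: 2h_0·σ_0 + h_0·σ_1 = 6(Δ_0 - S'(2)) = 30 and h_2·σ_2 + 2h_2·σ_3 = 6(S'(8) - Δ_2) = -12.
Solving the tridiagonal system: σ_0 = 137/15, σ_1 = -49/15, σ_2 = 14/15, σ_3 = -52/15.
On [4, 6], S'(x) = b_1 + 2c_1·(x - 4) + 3d_1·(x - 4)² with b_1 = Δ_1 - h_1(2σ_1 + σ_2)/6 = -2/15, c_1 = σ_1/2 = -49/30, d_1 = (σ_2 - σ_1)/(6h_1) = 7/20. So S'(4) = -2/15.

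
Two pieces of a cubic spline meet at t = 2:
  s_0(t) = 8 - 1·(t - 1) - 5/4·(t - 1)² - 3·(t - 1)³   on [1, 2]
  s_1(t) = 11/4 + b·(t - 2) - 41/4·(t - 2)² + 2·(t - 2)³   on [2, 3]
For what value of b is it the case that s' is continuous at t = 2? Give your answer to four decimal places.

s_0'(t) = -1 - 5/2·(t - 1) - 9·(t - 1)², so s_0'(2) = -25/2. On the right, s_1'(2) = b, so b = -25/2.

-12.5000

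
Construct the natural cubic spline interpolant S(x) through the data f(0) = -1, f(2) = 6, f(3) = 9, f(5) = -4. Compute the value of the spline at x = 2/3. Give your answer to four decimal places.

Put σ_i = S'' at the i-th knot. Here h = (2, 1, 2) and Δ = (7/2, 3, -13/2), so the interior equations h_(i-1)·σ_(i-1) + 2(h_(i-1)+h_i)·σ_i + h_i·σ_(i+1) = 6(Δ_i − Δ_(i-1)) read
  2·σ_0 + 6·σ_1 + 1·σ_2 = 6(Δ_1 - Δ_0) = -3
  1·σ_1 + 6·σ_2 + 2·σ_3 = 6(Δ_2 - Δ_1) = -57
Natural end conditions: σ_0 = σ_3 = 0.
Solving the tridiagonal system: σ_0 = 0, σ_1 = 39/35, σ_2 = -339/35, σ_3 = 0.
On [0, 2], S(x) = -1 + 219/70·x + 0·x² + 13/140·x³.
With x = 2/3: S(2/3) = 1052/945.

1.1132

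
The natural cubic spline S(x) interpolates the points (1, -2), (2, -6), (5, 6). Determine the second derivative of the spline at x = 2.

6

Write m_i for S''(x_i). With h_i = 1, 3 and divided differences Δ_i = -4, 4, the continuity of S' gives the tridiagonal system
  1·m_0 + 8·m_1 + 3·m_2 = 6(Δ_1 - Δ_0) = 48
Natural end conditions: m_0 = m_2 = 0.
Forward elimination and back-substitution give m_0 = 0, m_1 = 6, m_2 = 0.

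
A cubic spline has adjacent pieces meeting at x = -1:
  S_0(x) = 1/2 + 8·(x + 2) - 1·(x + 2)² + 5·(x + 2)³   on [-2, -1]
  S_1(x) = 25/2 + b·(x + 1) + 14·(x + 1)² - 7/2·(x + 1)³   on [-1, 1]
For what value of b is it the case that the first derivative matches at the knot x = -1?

21

S_0'(x) = 8 - 2·(x + 2) + 15·(x + 2)², so S_0'(-1) = 21. On the right, S_1'(-1) = b, so b = 21.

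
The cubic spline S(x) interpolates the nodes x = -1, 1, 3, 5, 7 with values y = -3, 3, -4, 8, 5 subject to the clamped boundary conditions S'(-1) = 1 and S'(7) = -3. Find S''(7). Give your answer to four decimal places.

2.3393

With M_i denoting the second derivative at x_i, h_i = 2, 2, 2, 2, and Δ_i = (y_(i+1) − y_i)/h_i = 3, -7/2, 6, -3/2:
  2·M_0 + 8·M_1 + 2·M_2 = 6(Δ_1 - Δ_0) = -39
  2·M_1 + 8·M_2 + 2·M_3 = 6(Δ_2 - Δ_1) = 57
  2·M_2 + 8·M_3 + 2·M_4 = 6(Δ_3 - Δ_2) = -45
Clamped end conditions give two more equations: 2h_0·M_0 + h_0·M_1 = 6(Δ_0 - S'(-1)) = 12 and h_3·M_3 + 2h_3·M_4 = 6(S'(7) - Δ_3) = -9.
Forward elimination and back-substitution give M_0 = 443/56, M_1 = -275/28, M_2 = 95/8, M_3 = -257/28, M_4 = 131/56.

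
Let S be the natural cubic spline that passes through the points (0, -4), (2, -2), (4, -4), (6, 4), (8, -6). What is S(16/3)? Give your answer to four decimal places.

Put m_i = S'' at the i-th knot. Here h = (2, 2, 2, 2) and Δ = (1, -1, 4, -5), so the interior equations h_(i-1)·m_(i-1) + 2(h_(i-1)+h_i)·m_i + h_i·m_(i+1) = 6(Δ_i − Δ_(i-1)) read
  2·m_0 + 8·m_1 + 2·m_2 = 6(Δ_1 - Δ_0) = -12
  2·m_1 + 8·m_2 + 2·m_3 = 6(Δ_2 - Δ_1) = 30
  2·m_2 + 8·m_3 + 2·m_4 = 6(Δ_3 - Δ_2) = -54
Natural end conditions: m_0 = m_4 = 0.
Hence m_0 = 0, m_1 = -177/56, m_2 = 93/14, m_3 = -471/56, m_4 = 0.
On [4, 6], S(x) = -4 + 19/8·(x - 4) + 93/28·(x - 4)² - 281/224·(x - 4)³.
With (x - 4) = 4/3: S(16/3) = 793/378.

2.0979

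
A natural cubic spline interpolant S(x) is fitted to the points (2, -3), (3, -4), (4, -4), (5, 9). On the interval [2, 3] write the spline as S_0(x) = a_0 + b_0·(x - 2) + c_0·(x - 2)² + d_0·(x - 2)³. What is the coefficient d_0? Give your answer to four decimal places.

Write m_i for S''(x_i). With h_i = 1, 1, 1 and divided differences Δ_i = -1, 0, 13, the continuity of S' gives the tridiagonal system
  1·m_0 + 4·m_1 + 1·m_2 = 6(Δ_1 - Δ_0) = 6
  1·m_1 + 4·m_2 + 1·m_3 = 6(Δ_2 - Δ_1) = 78
Natural end conditions: m_0 = m_3 = 0.
Solving: m_0 = 0, m_1 = -18/5, m_2 = 102/5, m_3 = 0.
On [2, 3], with S_0(x) = a_0 + b_0·(x - 2) + c_0·(x - 2)² + d_0·(x - 2)³: c_0 = m_0/2 = 0, d_0 = (m_1 - m_0)/(6h_0) = -3/5, b_0 = Δ_0 - h_0(2m_0 + m_1)/6 = -2/5.

-0.6000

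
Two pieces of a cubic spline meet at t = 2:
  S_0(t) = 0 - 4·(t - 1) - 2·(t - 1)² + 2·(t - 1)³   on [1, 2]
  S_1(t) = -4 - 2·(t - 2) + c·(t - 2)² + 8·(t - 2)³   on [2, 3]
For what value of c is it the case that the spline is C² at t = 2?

4

S_0''(t) = -4 + 12·(t - 1), so S_0''(2) = 8. On the right, S_1''(2) = 2c, so c = 4.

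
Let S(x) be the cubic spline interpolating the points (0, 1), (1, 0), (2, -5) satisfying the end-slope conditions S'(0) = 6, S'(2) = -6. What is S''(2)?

Let σ_i = S''(x_i). Step sizes h_i = 1, 1; slopes of the chords Δ_i = (y_(i+1) - y_i)/h_i = -1, -5.
  1·σ_0 + 4·σ_1 + 1·σ_2 = 6(Δ_1 - Δ_0) = -24
Clamped end conditions give two more equations: 2h_0·σ_0 + h_0·σ_1 = 6(Δ_0 - S'(0)) = -42 and h_1·σ_1 + 2h_1·σ_2 = 6(S'(2) - Δ_1) = -6.
Forward elimination and back-substitution give σ_0 = -21, σ_1 = 0, σ_2 = -3.

-3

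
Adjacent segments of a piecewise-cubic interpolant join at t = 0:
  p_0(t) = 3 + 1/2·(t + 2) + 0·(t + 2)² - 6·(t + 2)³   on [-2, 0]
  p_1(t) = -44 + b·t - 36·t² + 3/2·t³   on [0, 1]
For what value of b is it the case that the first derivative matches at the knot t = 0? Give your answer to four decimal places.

p_0'(t) = 1/2 + 0·(t + 2) - 18·(t + 2)², so p_0'(0) = -143/2. On the right, p_1'(0) = b, so b = -143/2.

-71.5000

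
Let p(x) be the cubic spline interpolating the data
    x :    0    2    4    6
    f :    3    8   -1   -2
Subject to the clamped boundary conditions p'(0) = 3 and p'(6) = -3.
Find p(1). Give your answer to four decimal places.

6.6500

Let σ_i = p''(x_i). Step sizes h_i = 2, 2, 2; slopes of the chords Δ_i = (y_(i+1) - y_i)/h_i = 5/2, -9/2, -1/2.
  2·σ_0 + 8·σ_1 + 2·σ_2 = 6(Δ_1 - Δ_0) = -42
  2·σ_1 + 8·σ_2 + 2·σ_3 = 6(Δ_2 - Δ_1) = 24
Clamped end conditions give two more equations: 2h_0·σ_0 + h_0·σ_1 = 6(Δ_0 - p'(0)) = -3 and h_2·σ_2 + 2h_2·σ_3 = 6(p'(6) - Δ_2) = -15.
Hence σ_0 = 31/10, σ_1 = -77/10, σ_2 = 67/10, σ_3 = -71/10.
On [0, 2], p(x) = 3 + 3·x + 31/20·x² - 9/10·x³.
With x = 1: p(1) = 133/20.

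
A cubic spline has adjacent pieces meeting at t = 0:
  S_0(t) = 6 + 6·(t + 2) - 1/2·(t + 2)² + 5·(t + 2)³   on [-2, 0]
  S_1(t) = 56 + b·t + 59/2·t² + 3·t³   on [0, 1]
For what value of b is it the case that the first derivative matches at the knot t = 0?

64

S_0'(t) = 6 - 1·(t + 2) + 15·(t + 2)², so S_0'(0) = 64. On the right, S_1'(0) = b, so b = 64.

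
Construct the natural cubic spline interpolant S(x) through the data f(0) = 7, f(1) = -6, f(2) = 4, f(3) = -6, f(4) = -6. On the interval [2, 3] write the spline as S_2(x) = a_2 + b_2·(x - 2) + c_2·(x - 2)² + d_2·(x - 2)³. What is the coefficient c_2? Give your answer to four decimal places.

-24.2143

Let σ_i = S''(x_i). Step sizes h_i = 1, 1, 1, 1; slopes of the chords Δ_i = (y_(i+1) - y_i)/h_i = -13, 10, -10, 0.
  1·σ_0 + 4·σ_1 + 1·σ_2 = 6(Δ_1 - Δ_0) = 138
  1·σ_1 + 4·σ_2 + 1·σ_3 = 6(Δ_2 - Δ_1) = -120
  1·σ_2 + 4·σ_3 + 1·σ_4 = 6(Δ_3 - Δ_2) = 60
Natural end conditions: σ_0 = σ_4 = 0.
Solving: σ_0 = 0, σ_1 = 1305/28, σ_2 = -339/7, σ_3 = 759/28, σ_4 = 0.
On [2, 3], with S_2(x) = a_2 + b_2·(x - 2) + c_2·(x - 2)² + d_2·(x - 2)³: c_2 = σ_2/2 = -339/14, d_2 = (σ_3 - σ_2)/(6h_2) = 705/56, b_2 = Δ_2 - h_2(2σ_2 + σ_3)/6 = 13/8.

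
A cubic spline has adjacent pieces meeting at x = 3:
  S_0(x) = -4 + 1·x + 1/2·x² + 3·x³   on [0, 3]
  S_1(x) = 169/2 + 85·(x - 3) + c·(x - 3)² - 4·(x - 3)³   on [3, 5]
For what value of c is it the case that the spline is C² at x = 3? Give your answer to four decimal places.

27.5000

S_0''(x) = 1 + 18·x, so S_0''(3) = 55. On the right, S_1''(3) = 2c, so c = 55/2.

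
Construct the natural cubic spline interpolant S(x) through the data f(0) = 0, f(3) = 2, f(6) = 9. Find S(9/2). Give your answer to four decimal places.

Write M_i for S''(x_i). With h_i = 3, 3 and divided differences Δ_i = 2/3, 7/3, the continuity of S' gives the tridiagonal system
  3·M_0 + 12·M_1 + 3·M_2 = 6(Δ_1 - Δ_0) = 10
Natural end conditions: M_0 = M_2 = 0.
Hence M_0 = 0, M_1 = 5/6, M_2 = 0.
On [3, 6], S(x) = 2 + 3/2·(x - 3) + 5/12·(x - 3)² - 5/108·(x - 3)³.
With (x - 3) = 3/2: S(9/2) = 161/32.

5.0313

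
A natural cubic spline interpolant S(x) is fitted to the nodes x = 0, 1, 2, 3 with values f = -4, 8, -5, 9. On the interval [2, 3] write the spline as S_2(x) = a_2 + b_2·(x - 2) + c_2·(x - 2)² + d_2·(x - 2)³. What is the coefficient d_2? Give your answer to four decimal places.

Let M_i = S''(x_i). Step sizes h_i = 1, 1, 1; slopes of the chords Δ_i = (y_(i+1) - y_i)/h_i = 12, -13, 14.
  1·M_0 + 4·M_1 + 1·M_2 = 6(Δ_1 - Δ_0) = -150
  1·M_1 + 4·M_2 + 1·M_3 = 6(Δ_2 - Δ_1) = 162
Natural end conditions: M_0 = M_3 = 0.
Solving the tridiagonal system: M_0 = 0, M_1 = -254/5, M_2 = 266/5, M_3 = 0.
On [2, 3], with S_2(x) = a_2 + b_2·(x - 2) + c_2·(x - 2)² + d_2·(x - 2)³: c_2 = M_2/2 = 133/5, d_2 = (M_3 - M_2)/(6h_2) = -133/15, b_2 = Δ_2 - h_2(2M_2 + M_3)/6 = -56/15.

-8.8667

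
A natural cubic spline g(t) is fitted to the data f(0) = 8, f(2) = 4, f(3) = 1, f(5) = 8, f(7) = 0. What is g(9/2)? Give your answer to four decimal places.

6.5045

With M_i denoting the second derivative at x_i, h_i = 2, 1, 2, 2, and Δ_i = (y_(i+1) − y_i)/h_i = -2, -3, 7/2, -4:
  2·M_0 + 6·M_1 + 1·M_2 = 6(Δ_1 - Δ_0) = -6
  1·M_1 + 6·M_2 + 2·M_3 = 6(Δ_2 - Δ_1) = 39
  2·M_2 + 8·M_3 + 2·M_4 = 6(Δ_3 - Δ_2) = -45
Natural end conditions: M_0 = M_4 = 0.
Solving: M_0 = 0, M_1 = -333/128, M_2 = 615/64, M_3 = -2055/256, M_4 = 0.
On [3, 5], g(t) = 1 - 59/256·(t - 3) + 615/128·(t - 3)² - 1505/1024·(t - 3)³.
With (t - 3) = 3/2: g(9/2) = 53285/8192.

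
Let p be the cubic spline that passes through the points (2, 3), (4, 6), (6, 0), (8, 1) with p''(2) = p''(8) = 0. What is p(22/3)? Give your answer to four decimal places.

Let M_i = p''(x_i). Step sizes h_i = 2, 2, 2; slopes of the chords Δ_i = (y_(i+1) - y_i)/h_i = 3/2, -3, 1/2.
  2·M_0 + 8·M_1 + 2·M_2 = 6(Δ_1 - Δ_0) = -27
  2·M_1 + 8·M_2 + 2·M_3 = 6(Δ_2 - Δ_1) = 21
Natural end conditions: M_0 = M_3 = 0.
Forward elimination and back-substitution give M_0 = 0, M_1 = -43/10, M_2 = 37/10, M_3 = 0.
On [6, 8], p(x) = 0 - 59/30·(x - 6) + 37/20·(x - 6)² - 37/120·(x - 6)³.
With (x - 6) = 4/3: p(22/3) = -26/405.

-0.0642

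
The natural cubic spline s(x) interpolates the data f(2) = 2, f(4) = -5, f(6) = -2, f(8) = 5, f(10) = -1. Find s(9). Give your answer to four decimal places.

3.3460

Write m_i for s''(x_i). With h_i = 2, 2, 2, 2 and divided differences Δ_i = -7/2, 3/2, 7/2, -3, the continuity of s' gives the tridiagonal system
  2·m_0 + 8·m_1 + 2·m_2 = 6(Δ_1 - Δ_0) = 30
  2·m_1 + 8·m_2 + 2·m_3 = 6(Δ_2 - Δ_1) = 12
  2·m_2 + 8·m_3 + 2·m_4 = 6(Δ_3 - Δ_2) = -39
Natural end conditions: m_0 = m_4 = 0.
Solving: m_0 = 0, m_1 = 363/112, m_2 = 57/28, m_3 = -603/112, m_4 = 0.
On [8, 10], s(x) = 5 + 33/56·(x - 8) - 603/224·(x - 8)² + 201/448·(x - 8)³.
With (x - 8) = 1: s(9) = 1499/448.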